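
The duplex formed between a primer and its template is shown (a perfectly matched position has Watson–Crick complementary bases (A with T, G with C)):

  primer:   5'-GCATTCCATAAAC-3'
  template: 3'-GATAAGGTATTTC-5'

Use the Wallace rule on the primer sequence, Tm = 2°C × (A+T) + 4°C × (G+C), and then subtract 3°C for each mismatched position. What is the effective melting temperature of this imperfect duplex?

27°C

Primer base counts: A=5, T=3, G=1, C=4 → A+T=8, G+C=5
Perfect-match Tm = 2(8) + 4(5) = 16 + 20 = 36°C
Mismatches (positions where the bases are not complementary): 3 (at positions 1, 2, 13)
Effective Tm = 36 − 3×3 = 36 − 9 = 27°C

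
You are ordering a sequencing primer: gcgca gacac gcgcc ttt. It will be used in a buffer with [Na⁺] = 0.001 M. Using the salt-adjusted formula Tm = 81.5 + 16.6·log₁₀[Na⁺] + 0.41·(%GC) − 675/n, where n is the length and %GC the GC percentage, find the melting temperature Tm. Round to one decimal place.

21.5°C

Length n = 18. A=3, G=5, C=7, T=3
G+C = 12, so %GC = 12/18 × 100 = 66.667%
Salt term: 16.6 × (-3) = -49.8
GC term: 0.41 × 66.667 = 27.333; length term: −675/18 = −37.5
Tm = 81.5 + (-49.8) + 27.333 − 37.5 = 21.533 → 21.5°C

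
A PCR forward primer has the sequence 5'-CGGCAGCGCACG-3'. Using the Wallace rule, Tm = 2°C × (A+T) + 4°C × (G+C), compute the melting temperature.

Scanning the sequence gives T=0, C=5, G=5, A=2.
AT pairs contribute 2, GC pairs contribute 10.
Tm = 2(2) + 4(10) = 4 + 40 = 44°C

44°C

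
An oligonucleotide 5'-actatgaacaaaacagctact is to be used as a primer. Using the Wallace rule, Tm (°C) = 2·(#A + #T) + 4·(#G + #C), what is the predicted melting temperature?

Counting bases: C=5, T=4, G=2, A=10
A+T = 14, G+C = 7
Tm = 4·7 + 2·14 = 28 + 28 = 56°C

56°C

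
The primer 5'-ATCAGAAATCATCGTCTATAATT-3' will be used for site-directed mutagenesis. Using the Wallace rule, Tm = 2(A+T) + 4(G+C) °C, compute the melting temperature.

58°C

Base counts: C=4, A=9, G=2, T=8
A+T = 17, G+C = 6
Tm = 2×17 + 4×6 = 58°C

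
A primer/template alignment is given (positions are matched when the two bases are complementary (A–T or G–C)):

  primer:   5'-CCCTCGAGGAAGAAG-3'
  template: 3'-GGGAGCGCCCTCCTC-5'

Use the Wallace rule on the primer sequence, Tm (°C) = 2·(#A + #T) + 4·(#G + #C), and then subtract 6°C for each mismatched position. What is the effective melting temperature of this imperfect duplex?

Primer base counts: A=5, T=1, G=5, C=4 → A+T=6, G+C=9
Perfect-match Tm = 2(6) + 4(9) = 12 + 36 = 48°C
Mismatches (positions where the bases are not complementary): 3 (at positions 7, 10, 13)
Effective Tm = 48 − 3×6 = 48 − 18 = 30°C

30°C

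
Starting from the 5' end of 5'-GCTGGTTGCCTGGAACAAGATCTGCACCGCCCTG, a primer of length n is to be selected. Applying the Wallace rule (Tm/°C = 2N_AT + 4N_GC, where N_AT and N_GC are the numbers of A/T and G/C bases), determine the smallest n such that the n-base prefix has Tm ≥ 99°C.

First 30 bases: GCTGGTTGCCTGGAACAAGATCTGCACCGC → Tm = 96°C (< 99°C)
First 31 bases: GCTGGTTGCCTGGAACAAGATCTGCACCGCC → Tm = 100°C (≥ 99°C)
Each additional base adds 2°C (A/T) or 4°C (G/C), so Tm is non-decreasing in n; n = 31 is the first length to reach 99°C.

n = 31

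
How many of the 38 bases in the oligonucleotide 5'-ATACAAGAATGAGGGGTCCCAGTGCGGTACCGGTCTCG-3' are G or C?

Scanning the sequence gives T=7, A=9, G=13, C=9.
G+C = 13 + 9 = 22

22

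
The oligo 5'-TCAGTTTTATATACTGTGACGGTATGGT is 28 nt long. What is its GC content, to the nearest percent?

36%

C=3, A=6, G=7, T=12
G+C = 7 + 3 = 10 out of 28 bases
%GC = 10/28 × 100 = 35.71% ≈ 36%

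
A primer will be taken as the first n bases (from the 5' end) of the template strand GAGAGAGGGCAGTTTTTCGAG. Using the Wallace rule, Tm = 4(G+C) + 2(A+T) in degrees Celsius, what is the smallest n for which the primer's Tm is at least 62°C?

n = 21

First 20 bases: GAGAGAGGGCAGTTTTTCGA → Tm = 60°C (< 62°C)
First 21 bases: GAGAGAGGGCAGTTTTTCGAG → Tm = 64°C (≥ 62°C)
Since every base adds ≥2°C, Tm only increases with n, so the threshold is first crossed at n = 21.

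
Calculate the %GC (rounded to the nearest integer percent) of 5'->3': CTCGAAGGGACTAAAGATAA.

40%

Counting bases: G=5, A=9, T=3, C=3
G+C = 5 + 3 = 8 out of 20 bases
%GC = 8/20 × 100 = 40% ≈ 40%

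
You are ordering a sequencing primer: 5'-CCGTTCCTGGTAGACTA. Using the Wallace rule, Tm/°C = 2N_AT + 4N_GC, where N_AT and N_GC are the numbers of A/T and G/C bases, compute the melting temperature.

Scanning the sequence gives T=5, C=5, A=3, G=4.
So N_AT = 8 and N_GC = 9.
Tm = 2(8) + 4(9) = 16 + 36 = 52°C

52°C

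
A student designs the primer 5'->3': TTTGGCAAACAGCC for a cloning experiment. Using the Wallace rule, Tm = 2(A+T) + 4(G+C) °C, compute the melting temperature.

Base counts: T=3, C=4, G=3, A=4
A+T = 7, G+C = 7
Tm = 2×7 + 4×7 = 42°C

42°C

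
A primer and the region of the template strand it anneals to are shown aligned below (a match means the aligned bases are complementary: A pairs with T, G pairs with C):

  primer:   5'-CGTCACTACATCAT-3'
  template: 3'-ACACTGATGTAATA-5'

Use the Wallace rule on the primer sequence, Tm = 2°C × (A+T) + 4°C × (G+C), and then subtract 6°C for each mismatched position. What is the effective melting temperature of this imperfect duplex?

Primer base counts: A=4, T=4, G=1, C=5 → A+T=8, G+C=6
Perfect-match Tm = 2(8) + 4(6) = 16 + 24 = 40°C
Mismatches (positions where the bases are not complementary): 3 (at positions 1, 4, 12)
Effective Tm = 40 − 3×6 = 40 − 18 = 22°C

22°C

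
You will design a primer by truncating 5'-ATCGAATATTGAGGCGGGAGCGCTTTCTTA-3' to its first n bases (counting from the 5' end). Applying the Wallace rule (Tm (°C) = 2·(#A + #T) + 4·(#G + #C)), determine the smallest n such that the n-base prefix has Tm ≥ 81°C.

n = 27

First 26 bases: ATCGAATATTGAGGCGGGAGCGCTTT → Tm = 78°C (< 81°C)
First 27 bases: ATCGAATATTGAGGCGGGAGCGCTTTC → Tm = 82°C (≥ 81°C)
Each additional base adds 2°C (A/T) or 4°C (G/C), so Tm is non-decreasing in n; n = 27 is the first length to reach 81°C.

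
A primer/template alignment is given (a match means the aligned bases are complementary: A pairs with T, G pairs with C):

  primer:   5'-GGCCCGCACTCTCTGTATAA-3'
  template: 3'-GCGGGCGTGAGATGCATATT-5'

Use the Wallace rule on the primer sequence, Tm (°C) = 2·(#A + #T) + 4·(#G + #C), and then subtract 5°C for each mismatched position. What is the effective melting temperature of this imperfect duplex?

47°C

Primer base counts: A=4, T=5, G=4, C=7 → A+T=9, G+C=11
Perfect-match Tm = 2(9) + 4(11) = 18 + 44 = 62°C
Mismatches (positions where the bases are not complementary): 3 (at positions 1, 13, 14)
Effective Tm = 62 − 3×5 = 62 − 15 = 47°C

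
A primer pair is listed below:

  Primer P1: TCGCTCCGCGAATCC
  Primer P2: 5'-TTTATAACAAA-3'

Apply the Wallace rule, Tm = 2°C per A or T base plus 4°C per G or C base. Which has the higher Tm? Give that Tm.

Primer P1: A+T=5, G+C=10 → Tm = 2(5)+4(10) = 50°C
Primer P2: A+T=10, G+C=1 → Tm = 2(10)+4(1) = 24°C
50°C vs 24°C → primer P1 is higher.

Primer P1, 50°C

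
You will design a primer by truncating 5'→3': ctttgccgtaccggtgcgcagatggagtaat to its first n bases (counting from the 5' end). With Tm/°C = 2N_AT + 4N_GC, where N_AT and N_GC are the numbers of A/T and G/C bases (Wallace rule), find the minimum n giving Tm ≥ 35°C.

First 11 bases: CTTTGCCGTAC → Tm = 34°C (< 35°C)
First 12 bases: CTTTGCCGTACC → Tm = 38°C (≥ 35°C)
Each additional base adds 2°C (A/T) or 4°C (G/C), so Tm is non-decreasing in n; n = 12 is the first length to reach 35°C.

n = 12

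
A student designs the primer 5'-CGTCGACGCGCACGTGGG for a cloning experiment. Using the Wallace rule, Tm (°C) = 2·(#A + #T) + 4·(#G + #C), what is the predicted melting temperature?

64°C

Counting bases: T=2, G=8, A=2, C=6
AT pairs contribute 4, GC pairs contribute 14.
Tm = 2(4) + 4(14) = 8 + 56 = 64°C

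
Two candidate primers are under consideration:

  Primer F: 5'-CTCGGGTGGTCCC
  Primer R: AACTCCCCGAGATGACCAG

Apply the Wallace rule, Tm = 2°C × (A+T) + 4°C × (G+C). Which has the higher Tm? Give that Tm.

Primer F: A+T=3, G+C=10 → Tm = 2(3)+4(10) = 46°C
Primer R: A+T=8, G+C=11 → Tm = 2(8)+4(11) = 60°C
46°C vs 60°C → primer R is higher.

Primer R, 60°C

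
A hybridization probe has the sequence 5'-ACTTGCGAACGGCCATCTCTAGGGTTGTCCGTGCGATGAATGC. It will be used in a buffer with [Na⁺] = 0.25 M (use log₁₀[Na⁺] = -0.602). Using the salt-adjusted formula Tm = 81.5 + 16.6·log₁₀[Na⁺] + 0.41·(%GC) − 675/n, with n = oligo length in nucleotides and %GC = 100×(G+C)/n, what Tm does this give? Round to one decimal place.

78.7°C

Length n = 43. Base counts: G=13, C=11, T=11, A=8
G+C = 24, so %GC = 24/43 × 100 = 55.814%
Salt term: 16.6 × (-0.602) = -9.993
GC term: 0.41 × 55.814 = 22.884; length term: −675/43 = −15.698
Tm = 81.5 + (-9.993) + 22.884 − 15.698 = 78.693 → 78.7°C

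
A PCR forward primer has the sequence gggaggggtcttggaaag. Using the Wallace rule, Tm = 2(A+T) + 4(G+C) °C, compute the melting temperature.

Scanning the sequence gives T=3, G=10, C=1, A=4.
A+T = 7, G+C = 11
Tm = 4·11 + 2·7 = 44 + 14 = 58°C

58°C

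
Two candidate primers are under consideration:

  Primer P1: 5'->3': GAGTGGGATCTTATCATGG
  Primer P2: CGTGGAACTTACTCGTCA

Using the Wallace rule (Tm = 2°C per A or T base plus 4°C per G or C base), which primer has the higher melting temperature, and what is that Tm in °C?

Primer P1: A+T=10, G+C=9 → Tm = 2(10)+4(9) = 56°C
Primer P2: A+T=9, G+C=9 → Tm = 2(9)+4(9) = 54°C
56°C vs 54°C → primer P1 is higher.

Primer P1, 56°C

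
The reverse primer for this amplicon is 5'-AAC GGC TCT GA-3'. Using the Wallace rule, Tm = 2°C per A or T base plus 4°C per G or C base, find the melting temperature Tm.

Counting bases: T=2, C=3, G=3, A=3
A+T = 5, G+C = 6
Tm = 4·6 + 2·5 = 24 + 10 = 34°C

34°C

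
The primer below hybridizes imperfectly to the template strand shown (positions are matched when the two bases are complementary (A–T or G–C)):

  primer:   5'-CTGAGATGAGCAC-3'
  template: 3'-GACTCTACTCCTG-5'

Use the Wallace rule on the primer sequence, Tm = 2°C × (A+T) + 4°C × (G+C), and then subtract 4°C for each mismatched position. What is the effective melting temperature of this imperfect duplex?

Primer base counts: A=4, T=2, G=4, C=3 → A+T=6, G+C=7
Perfect-match Tm = 2(6) + 4(7) = 12 + 28 = 40°C
Mismatches (positions where the bases are not complementary): 1 (at position 11)
Effective Tm = 40 − 1×4 = 40 − 4 = 36°C

36°C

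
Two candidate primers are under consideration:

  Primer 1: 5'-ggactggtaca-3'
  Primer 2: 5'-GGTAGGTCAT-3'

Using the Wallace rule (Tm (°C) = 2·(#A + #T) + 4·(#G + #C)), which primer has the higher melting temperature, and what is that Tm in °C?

Primer 1, 34°C

Primer 1: A+T=5, G+C=6 → Tm = 2(5)+4(6) = 34°C
Primer 2: A+T=5, G+C=5 → Tm = 2(5)+4(5) = 30°C
34°C vs 30°C → primer 1 is higher.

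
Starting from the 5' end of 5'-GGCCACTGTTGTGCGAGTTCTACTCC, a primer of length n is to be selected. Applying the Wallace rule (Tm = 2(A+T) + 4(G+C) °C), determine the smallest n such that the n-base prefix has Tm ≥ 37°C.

n = 12

First 11 bases: GGCCACTGTTG → Tm = 36°C (< 37°C)
First 12 bases: GGCCACTGTTGT → Tm = 38°C (≥ 37°C)
Each additional base adds 2°C (A/T) or 4°C (G/C), so Tm is non-decreasing in n; n = 12 is the first length to reach 37°C.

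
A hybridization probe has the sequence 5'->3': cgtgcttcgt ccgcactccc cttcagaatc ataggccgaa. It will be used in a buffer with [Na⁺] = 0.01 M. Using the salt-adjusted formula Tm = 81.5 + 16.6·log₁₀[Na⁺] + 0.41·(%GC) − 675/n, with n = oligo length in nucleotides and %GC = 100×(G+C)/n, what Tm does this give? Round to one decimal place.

Length n = 40. A=8, T=9, G=8, C=15
G+C = 23, so %GC = 23/40 × 100 = 57.5%
Salt term: 16.6 × (-2) = -33.2
GC term: 0.41 × 57.5 = 23.575; length term: −675/40 = −16.875
Tm = 81.5 + (-33.2) + 23.575 − 16.875 = 55 → 55.0°C

55.0°C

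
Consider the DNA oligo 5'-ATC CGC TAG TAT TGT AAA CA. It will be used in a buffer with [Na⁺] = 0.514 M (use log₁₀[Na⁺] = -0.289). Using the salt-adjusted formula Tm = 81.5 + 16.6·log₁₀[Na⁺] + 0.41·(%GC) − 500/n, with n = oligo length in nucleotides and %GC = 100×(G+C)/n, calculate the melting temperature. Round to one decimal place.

66.1°C

Length n = 20. Base counts: G=3, A=7, T=6, C=4
G+C = 7, so %GC = 7/20 × 100 = 35%
Salt term: 16.6 × (-0.289) = -4.797
GC term: 0.41 × 35 = 14.35; length term: −500/20 = −25
Tm = 81.5 + (-4.797) + 14.35 − 25 = 66.053 → 66.1°C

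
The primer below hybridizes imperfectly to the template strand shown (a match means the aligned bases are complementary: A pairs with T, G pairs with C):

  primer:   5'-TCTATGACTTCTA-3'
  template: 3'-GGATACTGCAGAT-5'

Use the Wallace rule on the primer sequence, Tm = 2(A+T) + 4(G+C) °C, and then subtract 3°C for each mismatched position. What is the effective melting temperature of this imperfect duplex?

Primer base counts: A=3, T=6, G=1, C=3 → A+T=9, G+C=4
Perfect-match Tm = 2(9) + 4(4) = 18 + 16 = 34°C
Mismatches (positions where the bases are not complementary): 2 (at positions 1, 9)
Effective Tm = 34 − 2×3 = 34 − 6 = 28°C

28°C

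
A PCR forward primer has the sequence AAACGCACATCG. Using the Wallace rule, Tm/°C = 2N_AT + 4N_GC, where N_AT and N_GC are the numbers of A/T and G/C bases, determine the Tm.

Base counts: G=2, T=1, C=4, A=5
A+T = 6, G+C = 6
Tm = 2(6) + 4(6) = 12 + 24 = 36°C

36°C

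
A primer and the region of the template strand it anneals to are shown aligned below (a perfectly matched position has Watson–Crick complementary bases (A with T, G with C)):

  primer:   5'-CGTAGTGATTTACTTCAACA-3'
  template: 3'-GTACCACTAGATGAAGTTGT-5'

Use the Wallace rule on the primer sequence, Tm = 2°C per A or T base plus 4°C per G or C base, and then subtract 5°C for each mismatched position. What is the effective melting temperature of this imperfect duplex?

39°C

Primer base counts: A=6, T=7, G=3, C=4 → A+T=13, G+C=7
Perfect-match Tm = 2(13) + 4(7) = 26 + 28 = 54°C
Mismatches (positions where the bases are not complementary): 3 (at positions 2, 4, 10)
Effective Tm = 54 − 3×5 = 54 − 15 = 39°C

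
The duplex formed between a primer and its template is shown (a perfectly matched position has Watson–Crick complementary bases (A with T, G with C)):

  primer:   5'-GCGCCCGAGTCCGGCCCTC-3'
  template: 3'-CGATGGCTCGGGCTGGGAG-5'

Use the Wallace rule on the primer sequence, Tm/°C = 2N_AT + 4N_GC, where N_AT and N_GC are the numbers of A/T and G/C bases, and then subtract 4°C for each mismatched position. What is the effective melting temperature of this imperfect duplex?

54°C

Primer base counts: A=1, T=2, G=6, C=10 → A+T=3, G+C=16
Perfect-match Tm = 2(3) + 4(16) = 6 + 64 = 70°C
Mismatches (positions where the bases are not complementary): 4 (at positions 3, 4, 10, 14)
Effective Tm = 70 − 4×4 = 70 − 16 = 54°C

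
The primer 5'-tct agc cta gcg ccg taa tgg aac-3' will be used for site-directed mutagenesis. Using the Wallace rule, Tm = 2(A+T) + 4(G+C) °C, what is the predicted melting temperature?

Base counts: G=6, T=5, A=6, C=7
AT pairs contribute 11, GC pairs contribute 13.
Tm = 2(11) + 4(13) = 22 + 52 = 74°C

74°C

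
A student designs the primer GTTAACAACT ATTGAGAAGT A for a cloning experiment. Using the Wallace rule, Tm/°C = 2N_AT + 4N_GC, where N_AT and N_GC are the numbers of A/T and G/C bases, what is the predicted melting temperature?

Counting bases: T=6, G=4, C=2, A=9
AT pairs contribute 15, GC pairs contribute 6.
Tm = 4·6 + 2·15 = 24 + 30 = 54°C

54°C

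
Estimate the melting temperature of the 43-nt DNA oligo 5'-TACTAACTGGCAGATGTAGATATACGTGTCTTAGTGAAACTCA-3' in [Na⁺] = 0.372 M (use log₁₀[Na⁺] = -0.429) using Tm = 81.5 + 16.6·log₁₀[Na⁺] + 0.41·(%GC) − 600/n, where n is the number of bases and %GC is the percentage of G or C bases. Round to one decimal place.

75.7°C

Length n = 43. G=9, T=13, A=14, C=7
G+C = 16, so %GC = 16/43 × 100 = 37.209%
Salt term: 16.6 × (-0.429) = -7.121
GC term: 0.41 × 37.209 = 15.256; length term: −600/43 = −13.953
Tm = 81.5 + (-7.121) + 15.256 − 13.953 = 75.682 → 75.7°C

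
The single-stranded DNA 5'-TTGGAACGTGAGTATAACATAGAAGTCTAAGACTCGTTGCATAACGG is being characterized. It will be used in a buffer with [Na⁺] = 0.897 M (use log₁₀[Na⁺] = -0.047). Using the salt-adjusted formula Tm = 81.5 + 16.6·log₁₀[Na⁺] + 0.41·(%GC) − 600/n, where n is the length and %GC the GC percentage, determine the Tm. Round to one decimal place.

Length n = 47. Counting bases: G=12, T=12, A=16, C=7
G+C = 19, so %GC = 19/47 × 100 = 40.426%
Salt term: 16.6 × (-0.047) = -0.78
GC term: 0.41 × 40.426 = 16.575; length term: −600/47 = −12.766
Tm = 81.5 + (-0.78) + 16.575 − 12.766 = 84.529 → 84.5°C

84.5°C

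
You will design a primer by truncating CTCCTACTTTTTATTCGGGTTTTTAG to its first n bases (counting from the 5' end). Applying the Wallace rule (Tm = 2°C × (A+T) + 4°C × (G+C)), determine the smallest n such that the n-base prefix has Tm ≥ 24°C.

First 7 bases: CTCCTAC → Tm = 22°C (< 24°C)
First 8 bases: CTCCTACT → Tm = 24°C (≥ 24°C)
Each additional base adds 2°C (A/T) or 4°C (G/C), so Tm is non-decreasing in n; n = 8 is the first length to reach 24°C.

n = 8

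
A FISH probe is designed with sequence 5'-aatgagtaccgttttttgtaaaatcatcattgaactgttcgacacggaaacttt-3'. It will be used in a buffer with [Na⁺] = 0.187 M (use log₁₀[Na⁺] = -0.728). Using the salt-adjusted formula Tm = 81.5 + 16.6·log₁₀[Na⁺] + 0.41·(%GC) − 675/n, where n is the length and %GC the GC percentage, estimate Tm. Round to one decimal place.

Length n = 54. Scanning the sequence gives C=9, T=19, G=9, A=17.
G+C = 18, so %GC = 18/54 × 100 = 33.333%
Salt term: 16.6 × (-0.728) = -12.085
GC term: 0.41 × 33.333 = 13.667; length term: −675/54 = −12.5
Tm = 81.5 + (-12.085) + 13.667 − 12.5 = 70.582 → 70.6°C

70.6°C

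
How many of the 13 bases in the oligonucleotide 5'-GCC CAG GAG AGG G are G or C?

G=7, A=3, C=3, T=0
Total G or C: 7 + 3 = 10

10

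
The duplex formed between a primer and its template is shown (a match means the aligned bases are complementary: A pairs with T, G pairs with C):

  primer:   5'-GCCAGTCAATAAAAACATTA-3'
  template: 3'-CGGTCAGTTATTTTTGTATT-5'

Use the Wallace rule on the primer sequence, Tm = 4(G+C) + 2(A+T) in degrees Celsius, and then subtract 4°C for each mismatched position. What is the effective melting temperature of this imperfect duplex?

48°C

Primer base counts: A=10, T=4, G=2, C=4 → A+T=14, G+C=6
Perfect-match Tm = 2(14) + 4(6) = 28 + 24 = 52°C
Mismatches (positions where the bases are not complementary): 1 (at position 19)
Effective Tm = 52 − 1×4 = 52 − 4 = 48°C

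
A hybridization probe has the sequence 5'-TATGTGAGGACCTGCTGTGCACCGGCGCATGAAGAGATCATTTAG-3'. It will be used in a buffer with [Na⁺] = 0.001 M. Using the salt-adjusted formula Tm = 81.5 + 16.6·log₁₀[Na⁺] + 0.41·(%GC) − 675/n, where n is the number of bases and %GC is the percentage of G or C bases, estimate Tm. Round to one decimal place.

Length n = 45. Counting bases: C=9, T=11, A=11, G=14
G+C = 23, so %GC = 23/45 × 100 = 51.111%
Salt term: 16.6 × (-3) = -49.8
GC term: 0.41 × 51.111 = 20.956; length term: −675/45 = −15
Tm = 81.5 + (-49.8) + 20.956 − 15 = 37.656 → 37.7°C

37.7°C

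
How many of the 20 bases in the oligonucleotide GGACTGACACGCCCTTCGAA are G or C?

Scanning the sequence gives C=7, G=5, T=3, A=5.
G+C = 5 + 7 = 12

12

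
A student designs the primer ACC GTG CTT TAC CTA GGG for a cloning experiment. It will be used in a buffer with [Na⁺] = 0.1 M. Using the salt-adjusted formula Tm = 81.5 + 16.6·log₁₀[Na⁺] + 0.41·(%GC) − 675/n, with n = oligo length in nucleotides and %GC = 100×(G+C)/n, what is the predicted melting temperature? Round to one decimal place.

Length n = 18. Base counts: G=5, T=5, A=3, C=5
G+C = 10, so %GC = 10/18 × 100 = 55.556%
Salt term: 16.6 × (-1) = -16.6
GC term: 0.41 × 55.556 = 22.778; length term: −675/18 = −37.5
Tm = 81.5 + (-16.6) + 22.778 − 37.5 = 50.178 → 50.2°C

50.2°C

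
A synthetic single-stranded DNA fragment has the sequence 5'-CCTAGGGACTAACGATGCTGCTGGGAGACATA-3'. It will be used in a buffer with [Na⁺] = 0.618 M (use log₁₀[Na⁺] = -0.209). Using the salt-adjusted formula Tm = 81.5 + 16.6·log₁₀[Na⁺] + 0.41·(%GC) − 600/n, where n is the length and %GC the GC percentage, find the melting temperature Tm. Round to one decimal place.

Length n = 32. Scanning the sequence gives T=6, G=10, A=9, C=7.
G+C = 17, so %GC = 17/32 × 100 = 53.125%
Salt term: 16.6 × (-0.209) = -3.469
GC term: 0.41 × 53.125 = 21.781; length term: −600/32 = −18.75
Tm = 81.5 + (-3.469) + 21.781 − 18.75 = 81.062 → 81.1°C

81.1°C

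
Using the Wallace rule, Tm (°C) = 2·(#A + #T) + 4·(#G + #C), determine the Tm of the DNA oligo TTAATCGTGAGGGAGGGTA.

Counting bases: A=5, T=5, G=8, C=1
A+T = 10, G+C = 9
Tm = 4·9 + 2·10 = 36 + 20 = 56°C

56°C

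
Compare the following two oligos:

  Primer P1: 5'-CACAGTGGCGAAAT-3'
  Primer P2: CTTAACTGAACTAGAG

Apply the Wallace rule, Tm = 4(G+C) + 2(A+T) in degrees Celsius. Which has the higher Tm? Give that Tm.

Primer P1: A+T=7, G+C=7 → Tm = 2(7)+4(7) = 42°C
Primer P2: A+T=10, G+C=6 → Tm = 2(10)+4(6) = 44°C
42°C vs 44°C → primer P2 is higher.

Primer P2, 44°C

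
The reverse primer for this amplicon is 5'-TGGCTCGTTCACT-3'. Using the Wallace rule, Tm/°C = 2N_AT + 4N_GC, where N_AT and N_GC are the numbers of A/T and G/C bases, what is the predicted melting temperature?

Scanning the sequence gives C=4, A=1, G=3, T=5.
AT pairs contribute 6, GC pairs contribute 7.
Tm = 2×6 + 4×7 = 40°C

40°C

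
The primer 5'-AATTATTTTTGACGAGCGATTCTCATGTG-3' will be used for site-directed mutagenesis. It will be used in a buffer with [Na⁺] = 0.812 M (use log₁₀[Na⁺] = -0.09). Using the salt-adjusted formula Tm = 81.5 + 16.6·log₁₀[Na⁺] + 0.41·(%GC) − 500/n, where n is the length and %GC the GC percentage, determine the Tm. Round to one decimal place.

76.9°C

Length n = 29. Scanning the sequence gives A=7, G=6, T=12, C=4.
G+C = 10, so %GC = 10/29 × 100 = 34.483%
Salt term: 16.6 × (-0.09) = -1.494
GC term: 0.41 × 34.483 = 14.138; length term: −500/29 = −17.241
Tm = 81.5 + (-1.494) + 14.138 − 17.241 = 76.903 → 76.9°C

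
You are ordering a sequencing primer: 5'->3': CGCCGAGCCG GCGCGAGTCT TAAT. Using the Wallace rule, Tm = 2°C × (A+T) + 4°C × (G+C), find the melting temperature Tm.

Base counts: A=4, G=8, T=4, C=8
So N_AT = 8 and N_GC = 16.
Tm = 2(8) + 4(16) = 16 + 64 = 80°C

80°C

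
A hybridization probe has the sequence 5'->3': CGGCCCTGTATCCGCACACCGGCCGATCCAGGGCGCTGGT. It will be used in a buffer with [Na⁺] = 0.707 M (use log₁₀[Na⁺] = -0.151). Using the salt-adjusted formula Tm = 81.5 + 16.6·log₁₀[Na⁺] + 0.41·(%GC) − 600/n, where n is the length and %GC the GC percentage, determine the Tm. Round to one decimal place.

93.7°C

Length n = 40. G=13, A=5, T=6, C=16
G+C = 29, so %GC = 29/40 × 100 = 72.5%
Salt term: 16.6 × (-0.151) = -2.507
GC term: 0.41 × 72.5 = 29.725; length term: −600/40 = −15
Tm = 81.5 + (-2.507) + 29.725 − 15 = 93.718 → 93.7°C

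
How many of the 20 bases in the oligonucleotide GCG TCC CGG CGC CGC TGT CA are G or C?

Counting bases: A=1, C=9, T=3, G=7
G+C = 7 + 9 = 16

16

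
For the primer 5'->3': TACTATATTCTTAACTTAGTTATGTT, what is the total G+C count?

5

Scanning the sequence gives T=14, C=3, A=7, G=2.
Total G or C: 2 + 3 = 5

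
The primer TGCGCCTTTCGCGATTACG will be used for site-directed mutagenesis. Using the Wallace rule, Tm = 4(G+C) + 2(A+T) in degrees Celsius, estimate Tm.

G=5, A=2, C=6, T=6
So N_AT = 8 and N_GC = 11.
Tm = 2×8 + 4×11 = 60°C

60°C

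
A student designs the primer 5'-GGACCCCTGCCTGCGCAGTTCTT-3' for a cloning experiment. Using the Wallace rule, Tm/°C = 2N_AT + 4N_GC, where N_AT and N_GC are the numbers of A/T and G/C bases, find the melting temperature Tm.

76°C

Base counts: T=6, A=2, G=6, C=9
A+T = 8, G+C = 15
Tm = 2×8 + 4×15 = 76°C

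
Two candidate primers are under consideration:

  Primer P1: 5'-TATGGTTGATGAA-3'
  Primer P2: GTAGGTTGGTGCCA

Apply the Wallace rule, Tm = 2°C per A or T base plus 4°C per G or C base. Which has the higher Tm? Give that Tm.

Primer P2, 44°C

Primer P1: A+T=9, G+C=4 → Tm = 2(9)+4(4) = 34°C
Primer P2: A+T=6, G+C=8 → Tm = 2(6)+4(8) = 44°C
34°C vs 44°C → primer P2 is higher.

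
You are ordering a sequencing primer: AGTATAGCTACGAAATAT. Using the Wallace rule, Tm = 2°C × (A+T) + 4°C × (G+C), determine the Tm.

46°C

Counting bases: G=3, T=5, C=2, A=8
A+T = 13, G+C = 5
Tm = 2(13) + 4(5) = 26 + 20 = 46°C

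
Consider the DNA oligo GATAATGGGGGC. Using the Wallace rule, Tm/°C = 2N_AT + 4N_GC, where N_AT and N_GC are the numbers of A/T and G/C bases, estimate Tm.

Scanning the sequence gives A=3, C=1, T=2, G=6.
So N_AT = 5 and N_GC = 7.
Tm = 2(5) + 4(7) = 10 + 28 = 38°C

38°C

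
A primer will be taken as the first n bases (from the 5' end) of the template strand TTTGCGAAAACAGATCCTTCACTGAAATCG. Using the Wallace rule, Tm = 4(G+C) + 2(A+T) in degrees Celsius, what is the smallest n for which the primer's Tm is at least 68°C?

n = 24

First 23 bases: TTTGCGAAAACAGATCCTTCACT → Tm = 64°C (< 68°C)
First 24 bases: TTTGCGAAAACAGATCCTTCACTG → Tm = 68°C (≥ 68°C)
Since every base adds ≥2°C, Tm only increases with n, so the threshold is first crossed at n = 24.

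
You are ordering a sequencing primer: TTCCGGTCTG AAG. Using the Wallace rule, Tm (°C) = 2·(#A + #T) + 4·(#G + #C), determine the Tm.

40°C

G=4, C=3, A=2, T=4
A+T = 6, G+C = 7
Tm = 4·7 + 2·6 = 28 + 12 = 40°C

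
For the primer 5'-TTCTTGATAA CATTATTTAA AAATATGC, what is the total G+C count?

Scanning the sequence gives G=2, C=3, A=11, T=12.
G+C = 2 + 3 = 5

5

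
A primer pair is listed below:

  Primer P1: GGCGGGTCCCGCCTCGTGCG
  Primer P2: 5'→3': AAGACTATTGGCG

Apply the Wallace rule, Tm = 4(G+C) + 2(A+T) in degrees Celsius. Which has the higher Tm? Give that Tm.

Primer P1: A+T=3, G+C=17 → Tm = 2(3)+4(17) = 74°C
Primer P2: A+T=7, G+C=6 → Tm = 2(7)+4(6) = 38°C
74°C vs 38°C → primer P1 is higher.

Primer P1, 74°C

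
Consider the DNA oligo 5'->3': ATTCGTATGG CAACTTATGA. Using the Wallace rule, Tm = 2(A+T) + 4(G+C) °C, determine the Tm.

54°C

Counting bases: T=7, G=4, C=3, A=6
AT pairs contribute 13, GC pairs contribute 7.
Tm = 4·7 + 2·13 = 28 + 26 = 54°C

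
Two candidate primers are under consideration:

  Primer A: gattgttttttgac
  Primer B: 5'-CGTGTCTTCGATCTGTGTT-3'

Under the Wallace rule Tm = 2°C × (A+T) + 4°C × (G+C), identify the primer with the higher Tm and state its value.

Primer B, 56°C

Primer A: A+T=10, G+C=4 → Tm = 2(10)+4(4) = 36°C
Primer B: A+T=10, G+C=9 → Tm = 2(10)+4(9) = 56°C
36°C vs 56°C → primer B is higher.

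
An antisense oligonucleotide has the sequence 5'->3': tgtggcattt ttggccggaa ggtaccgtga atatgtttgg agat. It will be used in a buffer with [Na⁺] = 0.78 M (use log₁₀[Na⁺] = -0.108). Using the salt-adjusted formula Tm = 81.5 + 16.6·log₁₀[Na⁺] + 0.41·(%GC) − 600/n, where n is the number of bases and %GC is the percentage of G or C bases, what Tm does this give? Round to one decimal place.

Length n = 44. Scanning the sequence gives T=15, A=9, C=5, G=15.
G+C = 20, so %GC = 20/44 × 100 = 45.455%
Salt term: 16.6 × (-0.108) = -1.793
GC term: 0.41 × 45.455 = 18.637; length term: −600/44 = −13.636
Tm = 81.5 + (-1.793) + 18.637 − 13.636 = 84.708 → 84.7°C

84.7°C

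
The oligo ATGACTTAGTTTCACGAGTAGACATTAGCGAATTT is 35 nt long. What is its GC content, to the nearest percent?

34%

A=11, G=7, C=5, T=12
G+C = 7 + 5 = 12 out of 35 bases
%GC = 12/35 × 100 = 34.29% ≈ 34%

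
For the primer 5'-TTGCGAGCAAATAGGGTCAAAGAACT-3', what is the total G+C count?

11

Base counts: T=5, G=7, A=10, C=4
G+C = 7 + 4 = 11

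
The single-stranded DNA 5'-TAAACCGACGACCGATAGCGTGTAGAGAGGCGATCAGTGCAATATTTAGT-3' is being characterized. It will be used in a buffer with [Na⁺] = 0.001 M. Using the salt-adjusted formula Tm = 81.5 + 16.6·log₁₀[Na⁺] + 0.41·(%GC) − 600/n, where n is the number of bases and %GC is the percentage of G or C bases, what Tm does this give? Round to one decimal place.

38.6°C

Length n = 50. Base counts: A=16, G=14, T=11, C=9
G+C = 23, so %GC = 23/50 × 100 = 46%
Salt term: 16.6 × (-3) = -49.8
GC term: 0.41 × 46 = 18.86; length term: −600/50 = −12
Tm = 81.5 + (-49.8) + 18.86 − 12 = 38.56 → 38.6°C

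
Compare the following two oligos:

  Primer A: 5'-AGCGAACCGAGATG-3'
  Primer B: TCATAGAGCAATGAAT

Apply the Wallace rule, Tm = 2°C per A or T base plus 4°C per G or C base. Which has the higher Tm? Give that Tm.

Primer A, 44°C

Primer A: A+T=6, G+C=8 → Tm = 2(6)+4(8) = 44°C
Primer B: A+T=11, G+C=5 → Tm = 2(11)+4(5) = 42°C
44°C vs 42°C → primer A is higher.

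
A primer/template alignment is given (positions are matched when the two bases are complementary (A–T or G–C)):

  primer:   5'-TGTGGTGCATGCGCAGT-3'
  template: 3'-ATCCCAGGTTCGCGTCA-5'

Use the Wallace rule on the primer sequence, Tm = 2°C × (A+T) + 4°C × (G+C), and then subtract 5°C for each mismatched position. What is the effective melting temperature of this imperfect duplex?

34°C

Primer base counts: A=2, T=5, G=7, C=3 → A+T=7, G+C=10
Perfect-match Tm = 2(7) + 4(10) = 14 + 40 = 54°C
Mismatches (positions where the bases are not complementary): 4 (at positions 2, 3, 7, 10)
Effective Tm = 54 − 4×5 = 54 − 20 = 34°C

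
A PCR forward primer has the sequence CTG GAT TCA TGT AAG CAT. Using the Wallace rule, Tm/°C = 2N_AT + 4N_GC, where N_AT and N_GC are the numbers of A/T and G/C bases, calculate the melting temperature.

50°C

Counting bases: A=5, T=6, C=3, G=4
A+T = 11, G+C = 7
Tm = 4·7 + 2·11 = 28 + 22 = 50°C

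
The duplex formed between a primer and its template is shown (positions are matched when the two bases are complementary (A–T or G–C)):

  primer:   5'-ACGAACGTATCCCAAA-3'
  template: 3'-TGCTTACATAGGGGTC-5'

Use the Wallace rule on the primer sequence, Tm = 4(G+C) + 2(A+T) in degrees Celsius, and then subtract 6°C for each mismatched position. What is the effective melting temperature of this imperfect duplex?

28°C

Primer base counts: A=7, T=2, G=2, C=5 → A+T=9, G+C=7
Perfect-match Tm = 2(9) + 4(7) = 18 + 28 = 46°C
Mismatches (positions where the bases are not complementary): 3 (at positions 6, 14, 16)
Effective Tm = 46 − 3×6 = 46 − 18 = 28°C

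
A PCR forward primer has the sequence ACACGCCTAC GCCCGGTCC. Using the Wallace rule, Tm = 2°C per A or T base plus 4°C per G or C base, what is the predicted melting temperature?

66°C

Base counts: C=10, A=3, T=2, G=4
So N_AT = 5 and N_GC = 14.
Tm = 2×5 + 4×14 = 66°C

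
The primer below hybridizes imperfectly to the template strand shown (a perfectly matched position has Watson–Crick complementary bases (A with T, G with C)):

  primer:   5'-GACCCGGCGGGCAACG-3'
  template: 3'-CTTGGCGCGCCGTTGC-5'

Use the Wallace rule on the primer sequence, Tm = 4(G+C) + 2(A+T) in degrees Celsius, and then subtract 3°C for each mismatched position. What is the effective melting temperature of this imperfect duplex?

46°C

Primer base counts: A=3, T=0, G=7, C=6 → A+T=3, G+C=13
Perfect-match Tm = 2(3) + 4(13) = 6 + 52 = 58°C
Mismatches (positions where the bases are not complementary): 4 (at positions 3, 7, 8, 9)
Effective Tm = 58 − 4×3 = 58 − 12 = 46°C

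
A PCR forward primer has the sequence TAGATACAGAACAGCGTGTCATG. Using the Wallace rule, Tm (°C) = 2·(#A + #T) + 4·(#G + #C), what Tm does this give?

Base counts: C=4, G=6, T=5, A=8
AT pairs contribute 13, GC pairs contribute 10.
Tm = 2×13 + 4×10 = 66°C

66°C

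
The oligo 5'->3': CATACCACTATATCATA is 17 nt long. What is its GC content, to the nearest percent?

Counting bases: C=5, G=0, A=7, T=5
G+C = 0 + 5 = 5 out of 17 bases
%GC = 5/17 × 100 = 29.41% ≈ 29%

29%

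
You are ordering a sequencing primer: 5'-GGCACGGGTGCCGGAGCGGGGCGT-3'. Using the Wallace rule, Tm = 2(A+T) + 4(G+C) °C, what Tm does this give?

Base counts: G=14, A=2, T=2, C=6
So N_AT = 4 and N_GC = 20.
Tm = 4·20 + 2·4 = 80 + 8 = 88°C

88°C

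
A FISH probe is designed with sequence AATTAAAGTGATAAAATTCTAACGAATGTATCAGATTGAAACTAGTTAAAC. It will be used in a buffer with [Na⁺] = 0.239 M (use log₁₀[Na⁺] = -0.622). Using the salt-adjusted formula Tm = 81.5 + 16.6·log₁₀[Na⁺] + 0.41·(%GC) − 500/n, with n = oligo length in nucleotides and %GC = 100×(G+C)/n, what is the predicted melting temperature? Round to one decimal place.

71.0°C

Length n = 51. Base counts: G=7, C=5, T=15, A=24
G+C = 12, so %GC = 12/51 × 100 = 23.529%
Salt term: 16.6 × (-0.622) = -10.325
GC term: 0.41 × 23.529 = 9.647; length term: −500/51 = −9.804
Tm = 81.5 + (-10.325) + 9.647 − 9.804 = 71.018 → 71.0°C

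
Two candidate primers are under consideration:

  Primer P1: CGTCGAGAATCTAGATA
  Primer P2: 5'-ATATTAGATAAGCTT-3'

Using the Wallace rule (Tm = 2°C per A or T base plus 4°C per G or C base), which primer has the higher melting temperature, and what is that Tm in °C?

Primer P1, 48°C

Primer P1: A+T=10, G+C=7 → Tm = 2(10)+4(7) = 48°C
Primer P2: A+T=12, G+C=3 → Tm = 2(12)+4(3) = 36°C
48°C vs 36°C → primer P1 is higher.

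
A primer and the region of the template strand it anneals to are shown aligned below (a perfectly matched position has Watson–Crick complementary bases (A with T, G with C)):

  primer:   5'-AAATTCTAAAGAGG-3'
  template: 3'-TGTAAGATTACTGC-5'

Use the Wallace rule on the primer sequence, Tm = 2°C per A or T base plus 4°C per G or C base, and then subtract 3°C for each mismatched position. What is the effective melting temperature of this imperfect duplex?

27°C

Primer base counts: A=7, T=3, G=3, C=1 → A+T=10, G+C=4
Perfect-match Tm = 2(10) + 4(4) = 20 + 16 = 36°C
Mismatches (positions where the bases are not complementary): 3 (at positions 2, 10, 13)
Effective Tm = 36 − 3×3 = 36 − 9 = 27°C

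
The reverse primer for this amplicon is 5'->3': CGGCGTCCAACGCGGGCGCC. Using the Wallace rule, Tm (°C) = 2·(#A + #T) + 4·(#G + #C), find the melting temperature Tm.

G=8, A=2, T=1, C=9
A+T = 3, G+C = 17
Tm = 4·17 + 2·3 = 68 + 6 = 74°C

74°C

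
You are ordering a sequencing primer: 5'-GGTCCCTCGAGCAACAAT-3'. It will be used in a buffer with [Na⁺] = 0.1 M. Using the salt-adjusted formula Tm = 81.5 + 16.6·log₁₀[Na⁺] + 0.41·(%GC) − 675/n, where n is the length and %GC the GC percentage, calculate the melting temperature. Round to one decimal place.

Length n = 18. Base counts: G=4, T=3, A=5, C=6
G+C = 10, so %GC = 10/18 × 100 = 55.556%
Salt term: 16.6 × (-1) = -16.6
GC term: 0.41 × 55.556 = 22.778; length term: −675/18 = −37.5
Tm = 81.5 + (-16.6) + 22.778 − 37.5 = 50.178 → 50.2°C

50.2°C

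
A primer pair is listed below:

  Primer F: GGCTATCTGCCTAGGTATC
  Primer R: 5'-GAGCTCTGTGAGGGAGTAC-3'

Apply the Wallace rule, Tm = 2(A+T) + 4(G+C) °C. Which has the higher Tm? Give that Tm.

Primer R, 60°C

Primer F: A+T=9, G+C=10 → Tm = 2(9)+4(10) = 58°C
Primer R: A+T=8, G+C=11 → Tm = 2(8)+4(11) = 60°C
58°C vs 60°C → primer R is higher.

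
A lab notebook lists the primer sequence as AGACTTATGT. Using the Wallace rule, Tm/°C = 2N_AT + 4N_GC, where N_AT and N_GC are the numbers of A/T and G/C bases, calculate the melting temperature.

26°C

C=1, A=3, G=2, T=4
A+T = 7, G+C = 3
Tm = 2(7) + 4(3) = 14 + 12 = 26°C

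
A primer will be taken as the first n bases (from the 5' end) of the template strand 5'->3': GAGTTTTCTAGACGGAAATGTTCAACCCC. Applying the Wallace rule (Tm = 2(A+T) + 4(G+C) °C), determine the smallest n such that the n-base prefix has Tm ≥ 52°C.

n = 19

First 18 bases: GAGTTTTCTAGACGGAAA → Tm = 50°C (< 52°C)
First 19 bases: GAGTTTTCTAGACGGAAAT → Tm = 52°C (≥ 52°C)
Since every base adds ≥2°C, Tm only increases with n, so the threshold is first crossed at n = 19.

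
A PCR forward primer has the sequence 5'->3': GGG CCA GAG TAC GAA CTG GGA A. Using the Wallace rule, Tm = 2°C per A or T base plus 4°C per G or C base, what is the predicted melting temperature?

70°C

Counting bases: A=7, T=2, C=4, G=9
So N_AT = 9 and N_GC = 13.
Tm = 2×9 + 4×13 = 70°C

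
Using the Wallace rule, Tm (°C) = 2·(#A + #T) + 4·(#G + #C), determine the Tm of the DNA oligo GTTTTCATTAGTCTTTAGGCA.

56°C

T=10, G=4, C=3, A=4
So N_AT = 14 and N_GC = 7.
Tm = 2(14) + 4(7) = 28 + 28 = 56°C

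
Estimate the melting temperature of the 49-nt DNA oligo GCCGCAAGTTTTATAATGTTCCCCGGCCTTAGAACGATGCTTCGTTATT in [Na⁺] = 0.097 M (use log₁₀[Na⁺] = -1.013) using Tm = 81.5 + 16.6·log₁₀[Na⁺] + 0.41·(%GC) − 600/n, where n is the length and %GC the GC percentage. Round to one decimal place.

Length n = 49. Counting bases: C=12, G=10, A=10, T=17
G+C = 22, so %GC = 22/49 × 100 = 44.898%
Salt term: 16.6 × (-1.013) = -16.816
GC term: 0.41 × 44.898 = 18.408; length term: −600/49 = −12.245
Tm = 81.5 + (-16.816) + 18.408 − 12.245 = 70.847 → 70.8°C

70.8°C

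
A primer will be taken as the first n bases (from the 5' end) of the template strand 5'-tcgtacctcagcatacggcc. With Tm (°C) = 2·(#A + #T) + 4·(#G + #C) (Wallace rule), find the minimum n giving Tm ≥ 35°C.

First 11 bases: TCGTACCTCAG → Tm = 34°C (< 35°C)
First 12 bases: TCGTACCTCAGC → Tm = 38°C (≥ 35°C)
Each additional base adds 2°C (A/T) or 4°C (G/C), so Tm is non-decreasing in n; n = 12 is the first length to reach 35°C.

n = 12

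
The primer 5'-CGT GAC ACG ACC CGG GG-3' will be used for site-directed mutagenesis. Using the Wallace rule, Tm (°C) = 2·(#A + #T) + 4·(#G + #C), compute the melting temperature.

Scanning the sequence gives A=3, T=1, C=6, G=7.
AT pairs contribute 4, GC pairs contribute 13.
Tm = 2×4 + 4×13 = 60°C

60°C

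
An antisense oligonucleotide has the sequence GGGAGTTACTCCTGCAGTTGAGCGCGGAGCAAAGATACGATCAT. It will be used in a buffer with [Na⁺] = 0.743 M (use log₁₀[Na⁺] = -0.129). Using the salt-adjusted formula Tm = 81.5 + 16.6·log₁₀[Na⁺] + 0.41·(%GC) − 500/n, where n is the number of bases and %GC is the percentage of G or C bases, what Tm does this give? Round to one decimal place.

Length n = 44. A=12, T=9, C=9, G=14
G+C = 23, so %GC = 23/44 × 100 = 52.273%
Salt term: 16.6 × (-0.129) = -2.141
GC term: 0.41 × 52.273 = 21.432; length term: −500/44 = −11.364
Tm = 81.5 + (-2.141) + 21.432 − 11.364 = 89.427 → 89.4°C

89.4°C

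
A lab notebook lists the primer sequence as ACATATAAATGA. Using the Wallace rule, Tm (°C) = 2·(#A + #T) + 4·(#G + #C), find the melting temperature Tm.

28°C

A=7, G=1, C=1, T=3
AT pairs contribute 10, GC pairs contribute 2.
Tm = 2(10) + 4(2) = 20 + 8 = 28°C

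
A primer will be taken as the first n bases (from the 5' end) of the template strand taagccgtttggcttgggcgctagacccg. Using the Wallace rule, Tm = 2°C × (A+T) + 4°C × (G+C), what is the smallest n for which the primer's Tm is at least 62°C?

First 19 bases: TAAGCCGTTTGGCTTGGGC → Tm = 60°C (< 62°C)
First 20 bases: TAAGCCGTTTGGCTTGGGCG → Tm = 64°C (≥ 62°C)
Since every base adds ≥2°C, Tm only increases with n, so the threshold is first crossed at n = 20.

n = 20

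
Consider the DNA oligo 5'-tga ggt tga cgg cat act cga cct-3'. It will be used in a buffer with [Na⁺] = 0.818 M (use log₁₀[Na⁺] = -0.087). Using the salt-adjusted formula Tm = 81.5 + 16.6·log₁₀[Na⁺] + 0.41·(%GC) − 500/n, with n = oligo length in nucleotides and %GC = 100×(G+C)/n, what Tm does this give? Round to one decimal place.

81.4°C

Length n = 24. Counting bases: A=5, T=6, G=7, C=6
G+C = 13, so %GC = 13/24 × 100 = 54.167%
Salt term: 16.6 × (-0.087) = -1.444
GC term: 0.41 × 54.167 = 22.208; length term: −500/24 = −20.833
Tm = 81.5 + (-1.444) + 22.208 − 20.833 = 81.431 → 81.4°C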